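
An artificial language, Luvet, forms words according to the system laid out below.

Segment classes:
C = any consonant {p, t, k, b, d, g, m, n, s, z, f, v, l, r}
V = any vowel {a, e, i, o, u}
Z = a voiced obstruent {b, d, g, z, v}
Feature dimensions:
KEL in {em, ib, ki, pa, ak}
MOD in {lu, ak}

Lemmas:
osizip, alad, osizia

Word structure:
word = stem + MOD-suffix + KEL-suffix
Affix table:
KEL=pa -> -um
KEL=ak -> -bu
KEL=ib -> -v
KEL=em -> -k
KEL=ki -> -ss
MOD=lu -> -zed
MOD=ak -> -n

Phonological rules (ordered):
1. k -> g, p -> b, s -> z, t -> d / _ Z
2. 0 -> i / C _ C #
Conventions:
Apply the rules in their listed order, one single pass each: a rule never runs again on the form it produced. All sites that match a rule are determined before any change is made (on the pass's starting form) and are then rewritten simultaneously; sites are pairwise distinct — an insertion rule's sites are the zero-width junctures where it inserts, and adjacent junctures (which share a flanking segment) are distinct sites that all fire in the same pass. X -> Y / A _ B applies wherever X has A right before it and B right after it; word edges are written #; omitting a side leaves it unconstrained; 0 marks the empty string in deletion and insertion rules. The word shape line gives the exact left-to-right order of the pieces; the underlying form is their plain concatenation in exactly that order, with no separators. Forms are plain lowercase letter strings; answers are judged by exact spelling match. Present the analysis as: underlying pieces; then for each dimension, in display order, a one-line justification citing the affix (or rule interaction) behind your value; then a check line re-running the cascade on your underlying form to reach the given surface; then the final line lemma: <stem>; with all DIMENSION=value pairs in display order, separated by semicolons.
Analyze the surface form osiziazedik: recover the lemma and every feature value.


underlying: osizia-zed-k
KEL=em - signalled by the affix -k
MOD=lu - signalled by the affix -zed
check: osiziazedk -> osiziazedk -> osiziazedik
lemma: osizia; KEL=em; MOD=lu


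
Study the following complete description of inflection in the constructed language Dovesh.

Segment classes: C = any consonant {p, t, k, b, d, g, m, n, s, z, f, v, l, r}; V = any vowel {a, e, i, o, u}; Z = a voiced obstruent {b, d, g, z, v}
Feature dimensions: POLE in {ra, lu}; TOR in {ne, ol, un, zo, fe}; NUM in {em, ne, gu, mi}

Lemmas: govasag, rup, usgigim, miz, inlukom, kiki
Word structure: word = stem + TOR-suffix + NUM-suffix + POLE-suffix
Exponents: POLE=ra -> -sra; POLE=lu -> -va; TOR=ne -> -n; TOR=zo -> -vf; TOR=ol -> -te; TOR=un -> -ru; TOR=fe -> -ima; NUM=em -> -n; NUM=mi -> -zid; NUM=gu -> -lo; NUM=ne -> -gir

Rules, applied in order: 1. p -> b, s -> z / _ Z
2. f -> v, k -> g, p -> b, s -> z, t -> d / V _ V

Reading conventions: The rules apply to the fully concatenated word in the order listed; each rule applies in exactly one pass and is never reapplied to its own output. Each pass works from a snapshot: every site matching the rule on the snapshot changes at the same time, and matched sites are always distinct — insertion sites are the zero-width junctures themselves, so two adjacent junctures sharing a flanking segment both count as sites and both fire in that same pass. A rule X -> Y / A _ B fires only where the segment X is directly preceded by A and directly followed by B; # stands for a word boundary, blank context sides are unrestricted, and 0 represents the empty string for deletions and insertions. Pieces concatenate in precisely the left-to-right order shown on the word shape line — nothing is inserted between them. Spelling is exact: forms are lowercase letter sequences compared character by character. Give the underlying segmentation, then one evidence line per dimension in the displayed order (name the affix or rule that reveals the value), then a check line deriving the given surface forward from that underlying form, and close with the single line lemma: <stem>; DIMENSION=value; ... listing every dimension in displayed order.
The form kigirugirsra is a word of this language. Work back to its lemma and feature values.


underlying: kiki-ru-gir-sra
POLE=ra - signalled by the affix -sra
TOR=un - signalled by the affix -ru
NUM=ne - signalled by the affix -gir
check: kikirugirsra -> kikirugirsra -> kigirugirsra
lemma: kiki; POLE=ra; TOR=un; NUM=ne


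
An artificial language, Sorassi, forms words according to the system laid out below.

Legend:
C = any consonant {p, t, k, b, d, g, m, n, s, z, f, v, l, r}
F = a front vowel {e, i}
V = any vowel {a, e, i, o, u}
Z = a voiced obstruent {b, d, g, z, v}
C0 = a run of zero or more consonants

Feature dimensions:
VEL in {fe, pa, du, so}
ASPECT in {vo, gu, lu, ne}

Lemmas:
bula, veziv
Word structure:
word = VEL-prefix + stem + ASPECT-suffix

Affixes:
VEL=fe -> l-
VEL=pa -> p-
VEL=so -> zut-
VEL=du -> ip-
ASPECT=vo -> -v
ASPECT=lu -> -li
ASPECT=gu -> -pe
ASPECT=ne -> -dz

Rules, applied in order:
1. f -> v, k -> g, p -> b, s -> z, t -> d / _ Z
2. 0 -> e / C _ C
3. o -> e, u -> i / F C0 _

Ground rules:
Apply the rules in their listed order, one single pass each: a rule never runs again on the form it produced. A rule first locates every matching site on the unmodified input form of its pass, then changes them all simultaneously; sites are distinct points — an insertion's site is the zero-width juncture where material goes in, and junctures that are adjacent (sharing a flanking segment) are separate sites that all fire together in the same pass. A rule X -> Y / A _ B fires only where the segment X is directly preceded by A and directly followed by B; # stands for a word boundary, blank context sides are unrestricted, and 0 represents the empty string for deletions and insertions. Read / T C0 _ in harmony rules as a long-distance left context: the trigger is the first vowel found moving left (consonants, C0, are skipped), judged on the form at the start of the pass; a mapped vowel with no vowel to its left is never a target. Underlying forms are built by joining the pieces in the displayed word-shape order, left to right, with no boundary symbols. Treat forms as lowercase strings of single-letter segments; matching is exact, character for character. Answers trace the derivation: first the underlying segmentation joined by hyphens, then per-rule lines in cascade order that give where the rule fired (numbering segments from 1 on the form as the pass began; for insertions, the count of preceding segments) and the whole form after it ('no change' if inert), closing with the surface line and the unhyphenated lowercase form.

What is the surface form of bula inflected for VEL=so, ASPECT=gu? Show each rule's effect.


underlying: zut-bula-pe
1. f -> v, k -> g, p -> b, s -> z, t -> d / _ Z: fires at position(s) 3: zudbulape
2. 0 -> e / C _ C: inserts after position(s) 3: zudebulape
3. o -> e, u -> i / F C0 _: fires at position(s) 6: zudebilape
surface: zudebilape


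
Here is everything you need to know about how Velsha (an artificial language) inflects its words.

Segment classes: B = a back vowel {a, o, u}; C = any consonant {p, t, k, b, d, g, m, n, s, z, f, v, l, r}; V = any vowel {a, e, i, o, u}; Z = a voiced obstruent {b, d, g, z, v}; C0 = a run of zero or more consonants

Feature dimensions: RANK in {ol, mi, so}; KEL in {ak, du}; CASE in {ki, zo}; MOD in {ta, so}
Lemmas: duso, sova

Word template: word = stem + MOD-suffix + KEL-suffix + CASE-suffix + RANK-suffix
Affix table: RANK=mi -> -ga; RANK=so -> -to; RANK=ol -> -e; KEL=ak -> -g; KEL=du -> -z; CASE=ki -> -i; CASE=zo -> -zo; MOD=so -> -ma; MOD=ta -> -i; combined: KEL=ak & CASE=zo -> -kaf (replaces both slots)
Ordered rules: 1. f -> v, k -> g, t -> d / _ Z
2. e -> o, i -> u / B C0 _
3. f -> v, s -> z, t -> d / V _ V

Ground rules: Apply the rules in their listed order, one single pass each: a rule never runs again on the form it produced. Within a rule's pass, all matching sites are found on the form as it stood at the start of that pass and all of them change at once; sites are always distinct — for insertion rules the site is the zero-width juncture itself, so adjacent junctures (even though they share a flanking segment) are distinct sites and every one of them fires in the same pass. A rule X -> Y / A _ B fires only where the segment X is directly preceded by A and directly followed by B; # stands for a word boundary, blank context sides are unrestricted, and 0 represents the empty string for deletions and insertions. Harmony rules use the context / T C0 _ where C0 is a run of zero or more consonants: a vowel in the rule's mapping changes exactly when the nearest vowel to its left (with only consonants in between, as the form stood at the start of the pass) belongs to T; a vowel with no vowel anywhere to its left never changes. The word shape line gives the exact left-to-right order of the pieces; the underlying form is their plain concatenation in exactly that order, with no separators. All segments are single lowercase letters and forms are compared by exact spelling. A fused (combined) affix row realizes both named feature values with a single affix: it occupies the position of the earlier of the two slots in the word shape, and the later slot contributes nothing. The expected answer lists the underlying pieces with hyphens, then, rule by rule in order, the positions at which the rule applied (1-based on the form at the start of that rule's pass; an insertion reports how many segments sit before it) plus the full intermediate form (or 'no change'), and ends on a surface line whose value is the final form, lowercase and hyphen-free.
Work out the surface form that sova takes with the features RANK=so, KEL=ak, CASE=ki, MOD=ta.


underlying: sova-i-g-i-to
1. f -> v, k -> g, t -> d / _ Z: no change
2. e -> o, i -> u / B C0 _: fires at position(s) 5: sovaugito
3. f -> v, s -> z, t -> d / V _ V: fires at position(s) 8: sovaugido
surface: sovaugido


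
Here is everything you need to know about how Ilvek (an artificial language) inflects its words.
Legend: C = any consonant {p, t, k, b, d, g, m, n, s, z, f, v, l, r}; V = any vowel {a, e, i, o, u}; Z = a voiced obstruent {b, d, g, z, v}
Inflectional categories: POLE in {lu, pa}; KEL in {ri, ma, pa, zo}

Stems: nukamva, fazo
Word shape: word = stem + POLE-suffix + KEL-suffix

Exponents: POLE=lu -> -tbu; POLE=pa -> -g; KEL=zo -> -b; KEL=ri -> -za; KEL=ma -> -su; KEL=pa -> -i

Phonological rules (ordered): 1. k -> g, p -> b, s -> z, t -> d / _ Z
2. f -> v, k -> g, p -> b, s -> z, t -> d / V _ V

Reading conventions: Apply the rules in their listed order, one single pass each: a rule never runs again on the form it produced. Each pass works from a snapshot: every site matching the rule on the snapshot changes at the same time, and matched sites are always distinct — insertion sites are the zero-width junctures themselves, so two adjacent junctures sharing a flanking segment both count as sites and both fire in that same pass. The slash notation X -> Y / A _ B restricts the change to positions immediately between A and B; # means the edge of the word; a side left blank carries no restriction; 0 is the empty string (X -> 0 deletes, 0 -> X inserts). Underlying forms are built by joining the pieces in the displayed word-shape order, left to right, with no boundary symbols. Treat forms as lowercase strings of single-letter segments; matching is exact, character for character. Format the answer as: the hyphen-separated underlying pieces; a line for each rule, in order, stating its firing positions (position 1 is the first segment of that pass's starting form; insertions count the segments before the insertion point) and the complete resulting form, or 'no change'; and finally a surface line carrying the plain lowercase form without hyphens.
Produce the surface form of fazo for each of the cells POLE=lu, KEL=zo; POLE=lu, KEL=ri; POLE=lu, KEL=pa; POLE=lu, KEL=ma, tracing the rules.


cell POLE=lu, KEL=zo:
underlying: fazo-tbu-b
1. k -> g, p -> b, s -> z, t -> d / _ Z: fires at position(s) 5: fazodbub
2. f -> v, k -> g, p -> b, s -> z, t -> d / V _ V: no change
surface: fazodbub

cell POLE=lu, KEL=ri:
underlying: fazo-tbu-za
1. k -> g, p -> b, s -> z, t -> d / _ Z: fires at position(s) 5: fazodbuza
2. f -> v, k -> g, p -> b, s -> z, t -> d / V _ V: no change
surface: fazodbuza

cell POLE=lu, KEL=pa:
underlying: fazo-tbu-i
1. k -> g, p -> b, s -> z, t -> d / _ Z: fires at position(s) 5: fazodbui
2. f -> v, k -> g, p -> b, s -> z, t -> d / V _ V: no change
surface: fazodbui

cell POLE=lu, KEL=ma:
underlying: fazo-tbu-su
1. k -> g, p -> b, s -> z, t -> d / _ Z: fires at position(s) 5: fazodbusu
2. f -> v, k -> g, p -> b, s -> z, t -> d / V _ V: fires at position(s) 8: fazodbuzu
surface: fazodbuzu


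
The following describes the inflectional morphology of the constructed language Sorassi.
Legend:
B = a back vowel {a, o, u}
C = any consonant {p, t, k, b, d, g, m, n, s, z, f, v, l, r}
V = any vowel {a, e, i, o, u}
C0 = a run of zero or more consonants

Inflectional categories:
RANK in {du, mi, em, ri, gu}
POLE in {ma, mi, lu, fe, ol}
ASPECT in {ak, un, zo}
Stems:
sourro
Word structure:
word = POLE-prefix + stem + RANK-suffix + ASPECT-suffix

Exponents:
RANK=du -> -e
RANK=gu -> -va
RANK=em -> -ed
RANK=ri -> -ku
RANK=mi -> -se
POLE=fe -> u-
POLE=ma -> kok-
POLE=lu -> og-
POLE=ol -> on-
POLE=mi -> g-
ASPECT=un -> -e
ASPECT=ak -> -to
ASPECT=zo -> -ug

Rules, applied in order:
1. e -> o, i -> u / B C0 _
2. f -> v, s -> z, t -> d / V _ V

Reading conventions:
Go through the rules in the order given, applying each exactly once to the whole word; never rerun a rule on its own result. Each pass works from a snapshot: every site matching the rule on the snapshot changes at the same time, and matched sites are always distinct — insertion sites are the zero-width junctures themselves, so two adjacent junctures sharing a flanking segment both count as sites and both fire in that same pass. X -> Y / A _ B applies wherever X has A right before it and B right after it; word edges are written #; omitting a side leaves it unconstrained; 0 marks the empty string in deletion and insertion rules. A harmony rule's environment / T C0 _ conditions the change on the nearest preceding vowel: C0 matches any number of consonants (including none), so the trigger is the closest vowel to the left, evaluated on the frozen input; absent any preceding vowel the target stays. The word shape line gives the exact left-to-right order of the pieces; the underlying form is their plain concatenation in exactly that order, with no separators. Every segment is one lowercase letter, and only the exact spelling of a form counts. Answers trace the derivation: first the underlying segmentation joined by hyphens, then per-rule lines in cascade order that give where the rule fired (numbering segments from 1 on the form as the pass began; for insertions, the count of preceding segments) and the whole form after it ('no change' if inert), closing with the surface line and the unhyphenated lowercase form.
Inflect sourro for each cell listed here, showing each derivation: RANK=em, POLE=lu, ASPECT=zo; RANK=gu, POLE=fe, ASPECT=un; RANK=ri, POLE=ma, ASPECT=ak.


cell RANK=em, POLE=lu, ASPECT=zo:
underlying: og-sourro-ed-ug
1. e -> o, i -> u / B C0 _: fires at position(s) 9: ogsourroodug
2. f -> v, s -> z, t -> d / V _ V: no change
surface: ogsourroodug

cell RANK=gu, POLE=fe, ASPECT=un:
underlying: u-sourro-va-e
1. e -> o, i -> u / B C0 _: fires at position(s) 10: usourrovao
2. f -> v, s -> z, t -> d / V _ V: fires at position(s) 2: uzourrovao
surface: uzourrovao

cell RANK=ri, POLE=ma, ASPECT=ak:
underlying: kok-sourro-ku-to
1. e -> o, i -> u / B C0 _: no change
2. f -> v, s -> z, t -> d / V _ V: fires at position(s) 12: koksourrokudo
surface: koksourrokudo


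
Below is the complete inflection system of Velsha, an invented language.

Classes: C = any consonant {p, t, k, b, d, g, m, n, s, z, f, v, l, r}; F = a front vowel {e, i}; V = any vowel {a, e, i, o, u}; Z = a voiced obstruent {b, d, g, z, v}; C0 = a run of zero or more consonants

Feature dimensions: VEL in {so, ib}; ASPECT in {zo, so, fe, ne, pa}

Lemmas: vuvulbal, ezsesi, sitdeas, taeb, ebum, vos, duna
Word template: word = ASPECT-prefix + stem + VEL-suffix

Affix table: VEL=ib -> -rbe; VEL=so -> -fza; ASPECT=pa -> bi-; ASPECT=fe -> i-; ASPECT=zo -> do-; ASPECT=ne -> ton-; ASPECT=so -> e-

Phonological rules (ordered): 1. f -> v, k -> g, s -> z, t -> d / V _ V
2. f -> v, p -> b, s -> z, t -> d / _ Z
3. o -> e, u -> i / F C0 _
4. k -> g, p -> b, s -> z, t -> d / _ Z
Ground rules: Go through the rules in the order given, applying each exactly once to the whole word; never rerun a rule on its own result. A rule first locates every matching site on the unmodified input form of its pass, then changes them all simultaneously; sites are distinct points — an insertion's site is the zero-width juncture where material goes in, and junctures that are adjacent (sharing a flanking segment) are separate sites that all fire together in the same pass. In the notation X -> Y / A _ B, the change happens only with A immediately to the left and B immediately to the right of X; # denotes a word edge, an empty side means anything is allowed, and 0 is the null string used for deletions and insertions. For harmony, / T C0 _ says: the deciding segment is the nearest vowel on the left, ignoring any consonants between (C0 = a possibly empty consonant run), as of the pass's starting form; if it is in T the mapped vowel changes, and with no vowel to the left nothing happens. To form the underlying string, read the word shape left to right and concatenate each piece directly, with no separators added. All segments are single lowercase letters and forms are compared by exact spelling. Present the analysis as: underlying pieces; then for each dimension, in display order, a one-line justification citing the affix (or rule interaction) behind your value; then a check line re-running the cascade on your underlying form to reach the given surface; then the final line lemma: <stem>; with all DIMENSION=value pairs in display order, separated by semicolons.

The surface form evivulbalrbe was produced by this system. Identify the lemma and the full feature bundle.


underlying: e-vuvulbal-rbe
VEL=ib - signalled by the affix -rbe
ASPECT=so - signalled by the affix e-
check: evuvulbalrbe -> evuvulbalrbe -> evuvulbalrbe -> evivulbalrbe -> evivulbalrbe
lemma: vuvulbal; VEL=ib; ASPECT=so


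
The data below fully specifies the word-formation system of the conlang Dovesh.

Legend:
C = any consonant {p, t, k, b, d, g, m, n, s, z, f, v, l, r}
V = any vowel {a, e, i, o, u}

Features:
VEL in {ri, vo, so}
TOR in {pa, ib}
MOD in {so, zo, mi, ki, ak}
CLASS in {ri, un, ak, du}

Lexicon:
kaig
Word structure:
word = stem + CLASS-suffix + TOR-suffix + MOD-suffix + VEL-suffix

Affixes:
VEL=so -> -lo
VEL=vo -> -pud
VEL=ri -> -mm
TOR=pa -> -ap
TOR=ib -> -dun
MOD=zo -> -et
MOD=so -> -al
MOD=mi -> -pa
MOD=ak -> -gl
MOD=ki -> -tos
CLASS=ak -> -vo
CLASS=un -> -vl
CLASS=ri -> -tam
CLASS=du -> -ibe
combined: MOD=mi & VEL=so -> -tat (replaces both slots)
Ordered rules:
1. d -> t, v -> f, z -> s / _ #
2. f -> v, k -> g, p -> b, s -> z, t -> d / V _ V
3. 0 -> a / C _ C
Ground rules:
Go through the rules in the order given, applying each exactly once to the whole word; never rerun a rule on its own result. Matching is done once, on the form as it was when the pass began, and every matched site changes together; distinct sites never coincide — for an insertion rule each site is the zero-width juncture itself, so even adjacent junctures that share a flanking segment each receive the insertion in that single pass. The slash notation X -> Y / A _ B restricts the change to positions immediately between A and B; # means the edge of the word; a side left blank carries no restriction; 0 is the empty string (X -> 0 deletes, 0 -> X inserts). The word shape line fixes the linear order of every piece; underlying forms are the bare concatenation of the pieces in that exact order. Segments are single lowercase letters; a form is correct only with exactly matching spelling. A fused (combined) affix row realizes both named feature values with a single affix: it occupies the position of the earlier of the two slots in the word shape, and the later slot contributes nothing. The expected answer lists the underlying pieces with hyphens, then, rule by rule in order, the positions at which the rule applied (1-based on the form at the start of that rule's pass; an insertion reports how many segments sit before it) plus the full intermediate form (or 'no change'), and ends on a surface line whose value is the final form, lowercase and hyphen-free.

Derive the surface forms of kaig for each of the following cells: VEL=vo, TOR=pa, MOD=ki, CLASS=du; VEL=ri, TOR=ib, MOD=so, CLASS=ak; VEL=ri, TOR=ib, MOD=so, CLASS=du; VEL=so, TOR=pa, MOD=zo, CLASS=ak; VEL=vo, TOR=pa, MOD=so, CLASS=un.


cell VEL=vo, TOR=pa, MOD=ki, CLASS=du:
underlying: kaig-ibe-ap-tos-pud
1. d -> t, v -> f, z -> s / _ #: fires at position(s) 15: kaigibeaptosput
2. f -> v, k -> g, p -> b, s -> z, t -> d / V _ V: no change
3. 0 -> a / C _ C: inserts after position(s) 9, 12: kaigibeapatosaput
surface: kaigibeapatosaput

cell VEL=ri, TOR=ib, MOD=so, CLASS=ak:
underlying: kaig-vo-dun-al-mm
1. d -> t, v -> f, z -> s / _ #: no change
2. f -> v, k -> g, p -> b, s -> z, t -> d / V _ V: no change
3. 0 -> a / C _ C: inserts after position(s) 4, 11, 12: kaigavodunalamam
surface: kaigavodunalamam

cell VEL=ri, TOR=ib, MOD=so, CLASS=du:
underlying: kaig-ibe-dun-al-mm
1. d -> t, v -> f, z -> s / _ #: no change
2. f -> v, k -> g, p -> b, s -> z, t -> d / V _ V: no change
3. 0 -> a / C _ C: inserts after position(s) 12, 13: kaigibedunalamam
surface: kaigibedunalamam

cell VEL=so, TOR=pa, MOD=zo, CLASS=ak:
underlying: kaig-vo-ap-et-lo
1. d -> t, v -> f, z -> s / _ #: no change
2. f -> v, k -> g, p -> b, s -> z, t -> d / V _ V: fires at position(s) 8: kaigvoabetlo
3. 0 -> a / C _ C: inserts after position(s) 4, 10: kaigavoabetalo
surface: kaigavoabetalo

cell VEL=vo, TOR=pa, MOD=so, CLASS=un:
underlying: kaig-vl-ap-al-pud
1. d -> t, v -> f, z -> s / _ #: fires at position(s) 13: kaigvlapalput
2. f -> v, k -> g, p -> b, s -> z, t -> d / V _ V: fires at position(s) 8: kaigvlabalput
3. 0 -> a / C _ C: inserts after position(s) 4, 5, 10: kaigavalabalaput
surface: kaigavalabalaput


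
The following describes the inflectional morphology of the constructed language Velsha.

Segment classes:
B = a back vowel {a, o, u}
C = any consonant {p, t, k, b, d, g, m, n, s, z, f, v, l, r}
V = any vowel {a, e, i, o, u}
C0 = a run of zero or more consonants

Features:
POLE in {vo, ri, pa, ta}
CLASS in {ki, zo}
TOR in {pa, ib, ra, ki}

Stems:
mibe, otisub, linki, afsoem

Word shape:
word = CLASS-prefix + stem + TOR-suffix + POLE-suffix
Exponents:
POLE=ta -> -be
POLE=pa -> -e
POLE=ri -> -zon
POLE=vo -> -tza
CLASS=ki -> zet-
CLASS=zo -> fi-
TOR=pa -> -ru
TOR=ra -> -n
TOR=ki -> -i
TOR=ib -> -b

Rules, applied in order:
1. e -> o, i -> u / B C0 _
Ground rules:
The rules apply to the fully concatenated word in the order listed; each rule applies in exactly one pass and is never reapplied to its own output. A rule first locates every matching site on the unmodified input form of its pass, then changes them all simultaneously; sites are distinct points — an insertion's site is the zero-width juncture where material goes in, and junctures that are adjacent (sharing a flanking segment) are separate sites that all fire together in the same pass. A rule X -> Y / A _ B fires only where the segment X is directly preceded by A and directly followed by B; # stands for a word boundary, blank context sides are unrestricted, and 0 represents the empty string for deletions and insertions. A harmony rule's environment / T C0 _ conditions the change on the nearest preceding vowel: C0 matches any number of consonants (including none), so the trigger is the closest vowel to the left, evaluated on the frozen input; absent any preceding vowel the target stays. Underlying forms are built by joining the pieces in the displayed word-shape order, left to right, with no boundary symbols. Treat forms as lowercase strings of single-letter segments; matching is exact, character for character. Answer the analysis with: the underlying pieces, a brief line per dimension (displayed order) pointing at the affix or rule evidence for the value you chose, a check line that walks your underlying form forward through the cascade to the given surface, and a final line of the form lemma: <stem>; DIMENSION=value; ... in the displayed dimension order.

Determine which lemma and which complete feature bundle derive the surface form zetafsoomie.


underlying: zet-afsoem-i-e
POLE=pa - signalled by the affix -e
CLASS=ki - signalled by the affix zet-
TOR=ki - signalled by the affix -i
check: zetafsoemie -> zetafsoomie
lemma: afsoem; POLE=pa; CLASS=ki; TOR=ki


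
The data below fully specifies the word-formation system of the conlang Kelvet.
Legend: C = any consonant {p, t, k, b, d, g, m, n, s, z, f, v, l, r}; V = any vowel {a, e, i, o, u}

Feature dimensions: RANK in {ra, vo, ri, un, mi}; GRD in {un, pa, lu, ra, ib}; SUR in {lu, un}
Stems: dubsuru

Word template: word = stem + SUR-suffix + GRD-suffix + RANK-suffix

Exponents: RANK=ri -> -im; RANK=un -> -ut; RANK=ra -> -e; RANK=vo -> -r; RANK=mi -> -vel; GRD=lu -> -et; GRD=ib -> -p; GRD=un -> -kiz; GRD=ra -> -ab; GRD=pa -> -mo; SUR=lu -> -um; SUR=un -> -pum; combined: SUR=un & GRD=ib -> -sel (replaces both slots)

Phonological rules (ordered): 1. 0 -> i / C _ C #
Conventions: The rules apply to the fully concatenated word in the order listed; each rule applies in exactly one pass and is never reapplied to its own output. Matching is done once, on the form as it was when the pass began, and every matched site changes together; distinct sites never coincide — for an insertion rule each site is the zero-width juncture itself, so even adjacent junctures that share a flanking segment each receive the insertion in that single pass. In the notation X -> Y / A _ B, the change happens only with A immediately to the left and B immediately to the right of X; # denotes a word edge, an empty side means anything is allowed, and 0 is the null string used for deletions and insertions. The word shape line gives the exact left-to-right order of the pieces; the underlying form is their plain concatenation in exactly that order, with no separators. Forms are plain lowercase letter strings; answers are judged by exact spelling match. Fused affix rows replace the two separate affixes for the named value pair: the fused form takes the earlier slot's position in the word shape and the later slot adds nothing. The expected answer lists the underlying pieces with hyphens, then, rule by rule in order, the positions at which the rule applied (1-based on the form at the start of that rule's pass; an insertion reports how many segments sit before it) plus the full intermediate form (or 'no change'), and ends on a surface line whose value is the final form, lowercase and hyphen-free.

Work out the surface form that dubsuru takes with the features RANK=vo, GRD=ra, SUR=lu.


underlying: dubsuru-um-ab-r
1. 0 -> i / C _ C #: inserts after position(s) 11: dubsuruumabir
surface: dubsuruumabir


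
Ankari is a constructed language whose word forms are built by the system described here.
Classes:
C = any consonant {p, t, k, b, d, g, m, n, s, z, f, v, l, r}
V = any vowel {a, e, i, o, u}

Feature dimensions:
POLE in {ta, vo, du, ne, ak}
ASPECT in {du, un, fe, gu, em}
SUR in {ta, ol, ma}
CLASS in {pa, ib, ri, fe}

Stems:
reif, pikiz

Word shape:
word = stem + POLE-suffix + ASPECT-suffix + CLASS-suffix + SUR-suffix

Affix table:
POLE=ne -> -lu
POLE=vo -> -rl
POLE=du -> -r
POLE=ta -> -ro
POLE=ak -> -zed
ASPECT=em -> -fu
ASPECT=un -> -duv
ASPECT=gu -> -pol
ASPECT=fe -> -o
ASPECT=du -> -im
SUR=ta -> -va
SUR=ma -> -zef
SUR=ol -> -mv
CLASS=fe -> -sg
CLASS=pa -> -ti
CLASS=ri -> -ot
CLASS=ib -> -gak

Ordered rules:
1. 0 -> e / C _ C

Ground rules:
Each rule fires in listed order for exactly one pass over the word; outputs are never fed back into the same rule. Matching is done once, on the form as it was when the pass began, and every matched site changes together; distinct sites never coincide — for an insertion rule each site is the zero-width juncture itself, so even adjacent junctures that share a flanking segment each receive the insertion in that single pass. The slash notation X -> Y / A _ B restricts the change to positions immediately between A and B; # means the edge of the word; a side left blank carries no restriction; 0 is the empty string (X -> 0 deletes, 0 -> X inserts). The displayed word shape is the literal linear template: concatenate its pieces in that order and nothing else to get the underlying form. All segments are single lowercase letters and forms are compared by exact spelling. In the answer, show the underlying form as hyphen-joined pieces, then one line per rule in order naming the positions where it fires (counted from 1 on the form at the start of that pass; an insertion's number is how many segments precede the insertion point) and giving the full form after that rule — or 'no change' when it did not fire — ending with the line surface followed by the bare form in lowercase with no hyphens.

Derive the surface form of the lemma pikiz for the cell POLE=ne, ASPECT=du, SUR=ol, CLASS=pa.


underlying: pikiz-lu-im-ti-mv
1. 0 -> e / C _ C: inserts after position(s) 5, 9, 12: pikizeluimetimev
surface: pikizeluimetimev


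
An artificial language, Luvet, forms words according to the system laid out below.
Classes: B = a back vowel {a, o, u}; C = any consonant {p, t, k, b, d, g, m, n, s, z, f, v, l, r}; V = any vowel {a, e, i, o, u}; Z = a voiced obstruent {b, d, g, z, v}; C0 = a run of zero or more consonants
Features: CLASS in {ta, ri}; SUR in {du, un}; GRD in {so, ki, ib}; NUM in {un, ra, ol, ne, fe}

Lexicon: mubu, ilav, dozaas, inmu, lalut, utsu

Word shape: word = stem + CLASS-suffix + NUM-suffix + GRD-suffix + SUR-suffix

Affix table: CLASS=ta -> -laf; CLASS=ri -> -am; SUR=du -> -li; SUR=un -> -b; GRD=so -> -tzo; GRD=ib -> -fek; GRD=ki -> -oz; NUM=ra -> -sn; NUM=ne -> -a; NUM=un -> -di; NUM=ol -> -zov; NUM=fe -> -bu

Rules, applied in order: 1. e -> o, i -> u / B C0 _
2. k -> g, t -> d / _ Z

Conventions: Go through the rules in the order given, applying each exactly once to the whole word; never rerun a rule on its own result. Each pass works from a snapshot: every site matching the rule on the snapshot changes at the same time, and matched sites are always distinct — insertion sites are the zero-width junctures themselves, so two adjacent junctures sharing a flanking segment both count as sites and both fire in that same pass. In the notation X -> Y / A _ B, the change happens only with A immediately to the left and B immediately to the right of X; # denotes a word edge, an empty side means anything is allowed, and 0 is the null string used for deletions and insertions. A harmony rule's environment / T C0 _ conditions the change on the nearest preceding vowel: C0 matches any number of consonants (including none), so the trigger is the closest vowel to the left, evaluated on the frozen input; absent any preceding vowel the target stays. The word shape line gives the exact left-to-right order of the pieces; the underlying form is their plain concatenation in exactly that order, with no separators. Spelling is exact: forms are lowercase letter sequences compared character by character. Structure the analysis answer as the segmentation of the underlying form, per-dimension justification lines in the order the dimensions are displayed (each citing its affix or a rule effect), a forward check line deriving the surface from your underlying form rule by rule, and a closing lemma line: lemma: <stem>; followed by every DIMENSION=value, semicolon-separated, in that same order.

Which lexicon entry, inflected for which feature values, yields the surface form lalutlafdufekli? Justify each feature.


underlying: lalut-laf-di-fek-li
CLASS=ta - signalled by the affix -laf
SUR=du - signalled by the affix -li
GRD=ib - signalled by the affix -fek
NUM=un - signalled by the affix -di
check: lalutlafdifekli -> lalutlafdufekli -> lalutlafdufekli
lemma: lalut; CLASS=ta; SUR=du; GRD=ib; NUM=un


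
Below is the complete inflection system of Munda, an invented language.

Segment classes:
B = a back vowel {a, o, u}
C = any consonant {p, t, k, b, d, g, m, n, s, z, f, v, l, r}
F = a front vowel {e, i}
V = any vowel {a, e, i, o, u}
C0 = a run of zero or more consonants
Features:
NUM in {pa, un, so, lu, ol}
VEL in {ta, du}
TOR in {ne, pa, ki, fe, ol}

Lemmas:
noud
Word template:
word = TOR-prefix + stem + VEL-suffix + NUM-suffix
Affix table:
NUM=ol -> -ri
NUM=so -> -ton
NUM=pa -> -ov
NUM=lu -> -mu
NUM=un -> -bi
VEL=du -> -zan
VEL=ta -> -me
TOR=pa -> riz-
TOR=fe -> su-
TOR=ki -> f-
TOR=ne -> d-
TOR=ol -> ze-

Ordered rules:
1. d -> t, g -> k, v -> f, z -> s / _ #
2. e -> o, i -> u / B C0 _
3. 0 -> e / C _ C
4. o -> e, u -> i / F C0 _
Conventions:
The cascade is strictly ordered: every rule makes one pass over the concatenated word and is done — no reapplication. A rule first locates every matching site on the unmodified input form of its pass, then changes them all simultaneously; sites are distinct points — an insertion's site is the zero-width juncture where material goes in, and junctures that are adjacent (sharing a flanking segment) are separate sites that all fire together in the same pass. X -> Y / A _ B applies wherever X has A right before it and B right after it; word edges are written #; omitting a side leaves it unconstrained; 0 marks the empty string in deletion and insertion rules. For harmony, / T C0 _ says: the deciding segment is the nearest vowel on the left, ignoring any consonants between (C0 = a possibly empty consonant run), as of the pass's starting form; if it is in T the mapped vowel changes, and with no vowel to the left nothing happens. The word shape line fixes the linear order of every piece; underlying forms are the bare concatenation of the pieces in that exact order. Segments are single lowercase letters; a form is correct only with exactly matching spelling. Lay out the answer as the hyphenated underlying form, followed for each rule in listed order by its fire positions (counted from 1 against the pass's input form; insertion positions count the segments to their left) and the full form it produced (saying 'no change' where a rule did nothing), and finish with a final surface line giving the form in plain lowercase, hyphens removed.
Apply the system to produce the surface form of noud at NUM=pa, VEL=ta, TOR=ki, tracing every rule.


underlying: f-noud-me-ov
1. d -> t, g -> k, v -> f, z -> s / _ #: fires at position(s) 9: fnoudmeof
2. e -> o, i -> u / B C0 _: fires at position(s) 7: fnoudmoof
3. 0 -> e / C _ C: inserts after position(s) 1, 5: fenoudemoof
4. o -> e, u -> i / F C0 _: fires at position(s) 4, 9: feneudemeof
surface: feneudemeof


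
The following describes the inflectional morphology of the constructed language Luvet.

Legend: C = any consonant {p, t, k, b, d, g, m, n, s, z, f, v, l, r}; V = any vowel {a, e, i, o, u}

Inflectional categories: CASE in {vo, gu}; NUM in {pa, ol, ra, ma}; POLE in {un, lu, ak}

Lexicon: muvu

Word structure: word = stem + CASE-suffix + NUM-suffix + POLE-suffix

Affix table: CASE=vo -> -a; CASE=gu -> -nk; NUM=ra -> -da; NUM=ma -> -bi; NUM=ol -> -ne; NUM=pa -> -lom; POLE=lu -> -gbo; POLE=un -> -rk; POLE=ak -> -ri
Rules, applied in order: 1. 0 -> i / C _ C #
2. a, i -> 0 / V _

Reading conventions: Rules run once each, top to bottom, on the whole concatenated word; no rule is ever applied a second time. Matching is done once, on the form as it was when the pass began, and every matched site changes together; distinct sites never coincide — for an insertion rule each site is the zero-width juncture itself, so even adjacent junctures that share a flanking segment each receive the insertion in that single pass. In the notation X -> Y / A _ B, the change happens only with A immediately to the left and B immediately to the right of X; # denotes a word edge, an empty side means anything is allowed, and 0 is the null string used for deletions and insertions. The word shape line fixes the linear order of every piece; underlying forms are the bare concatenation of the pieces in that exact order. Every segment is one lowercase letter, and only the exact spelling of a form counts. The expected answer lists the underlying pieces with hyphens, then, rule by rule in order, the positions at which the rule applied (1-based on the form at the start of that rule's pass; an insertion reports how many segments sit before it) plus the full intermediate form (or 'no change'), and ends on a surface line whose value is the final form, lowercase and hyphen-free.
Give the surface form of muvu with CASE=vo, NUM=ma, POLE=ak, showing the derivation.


underlying: muvu-a-bi-ri
1. 0 -> i / C _ C #: no change
2. a, i -> 0 / V _: fires at position(s) 5: muvubiri
surface: muvubiri


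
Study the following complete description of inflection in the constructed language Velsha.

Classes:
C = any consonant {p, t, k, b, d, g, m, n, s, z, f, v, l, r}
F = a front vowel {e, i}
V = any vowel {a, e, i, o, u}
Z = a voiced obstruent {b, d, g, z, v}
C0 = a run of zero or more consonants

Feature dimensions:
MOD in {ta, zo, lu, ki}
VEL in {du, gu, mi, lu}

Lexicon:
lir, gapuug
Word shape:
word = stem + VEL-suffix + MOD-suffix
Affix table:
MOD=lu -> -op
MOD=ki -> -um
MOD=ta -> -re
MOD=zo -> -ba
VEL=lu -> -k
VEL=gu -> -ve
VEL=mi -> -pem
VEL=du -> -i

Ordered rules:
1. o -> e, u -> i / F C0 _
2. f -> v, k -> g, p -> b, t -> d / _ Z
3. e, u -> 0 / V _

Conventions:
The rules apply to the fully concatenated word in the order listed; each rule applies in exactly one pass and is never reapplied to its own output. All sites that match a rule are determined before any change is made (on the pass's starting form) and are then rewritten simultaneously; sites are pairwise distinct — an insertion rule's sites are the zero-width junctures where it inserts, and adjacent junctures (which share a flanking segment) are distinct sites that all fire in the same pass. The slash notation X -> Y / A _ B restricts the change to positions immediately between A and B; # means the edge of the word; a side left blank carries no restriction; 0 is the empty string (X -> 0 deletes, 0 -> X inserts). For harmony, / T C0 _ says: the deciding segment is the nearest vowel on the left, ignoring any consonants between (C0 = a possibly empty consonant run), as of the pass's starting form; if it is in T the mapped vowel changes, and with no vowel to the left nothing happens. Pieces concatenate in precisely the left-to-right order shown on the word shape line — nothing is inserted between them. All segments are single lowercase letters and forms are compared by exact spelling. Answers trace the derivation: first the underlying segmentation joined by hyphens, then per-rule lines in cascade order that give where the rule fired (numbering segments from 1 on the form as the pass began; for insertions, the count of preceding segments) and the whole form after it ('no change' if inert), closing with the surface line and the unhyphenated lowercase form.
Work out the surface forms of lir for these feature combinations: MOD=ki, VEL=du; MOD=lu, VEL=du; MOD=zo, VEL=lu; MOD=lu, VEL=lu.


cell MOD=ki, VEL=du:
underlying: lir-i-um
1. o -> e, u -> i / F C0 _: fires at position(s) 5: liriim
2. f -> v, k -> g, p -> b, t -> d / _ Z: no change
3. e, u -> 0 / V _: no change
surface: liriim

cell MOD=lu, VEL=du:
underlying: lir-i-op
1. o -> e, u -> i / F C0 _: fires at position(s) 5: liriep
2. f -> v, k -> g, p -> b, t -> d / _ Z: no change
3. e, u -> 0 / V _: fires at position(s) 5: lirip
surface: lirip

cell MOD=zo, VEL=lu:
underlying: lir-k-ba
1. o -> e, u -> i / F C0 _: no change
2. f -> v, k -> g, p -> b, t -> d / _ Z: fires at position(s) 4: lirgba
3. e, u -> 0 / V _: no change
surface: lirgba

cell MOD=lu, VEL=lu:
underlying: lir-k-op
1. o -> e, u -> i / F C0 _: fires at position(s) 5: lirkep
2. f -> v, k -> g, p -> b, t -> d / _ Z: no change
3. e, u -> 0 / V _: no change
surface: lirkep


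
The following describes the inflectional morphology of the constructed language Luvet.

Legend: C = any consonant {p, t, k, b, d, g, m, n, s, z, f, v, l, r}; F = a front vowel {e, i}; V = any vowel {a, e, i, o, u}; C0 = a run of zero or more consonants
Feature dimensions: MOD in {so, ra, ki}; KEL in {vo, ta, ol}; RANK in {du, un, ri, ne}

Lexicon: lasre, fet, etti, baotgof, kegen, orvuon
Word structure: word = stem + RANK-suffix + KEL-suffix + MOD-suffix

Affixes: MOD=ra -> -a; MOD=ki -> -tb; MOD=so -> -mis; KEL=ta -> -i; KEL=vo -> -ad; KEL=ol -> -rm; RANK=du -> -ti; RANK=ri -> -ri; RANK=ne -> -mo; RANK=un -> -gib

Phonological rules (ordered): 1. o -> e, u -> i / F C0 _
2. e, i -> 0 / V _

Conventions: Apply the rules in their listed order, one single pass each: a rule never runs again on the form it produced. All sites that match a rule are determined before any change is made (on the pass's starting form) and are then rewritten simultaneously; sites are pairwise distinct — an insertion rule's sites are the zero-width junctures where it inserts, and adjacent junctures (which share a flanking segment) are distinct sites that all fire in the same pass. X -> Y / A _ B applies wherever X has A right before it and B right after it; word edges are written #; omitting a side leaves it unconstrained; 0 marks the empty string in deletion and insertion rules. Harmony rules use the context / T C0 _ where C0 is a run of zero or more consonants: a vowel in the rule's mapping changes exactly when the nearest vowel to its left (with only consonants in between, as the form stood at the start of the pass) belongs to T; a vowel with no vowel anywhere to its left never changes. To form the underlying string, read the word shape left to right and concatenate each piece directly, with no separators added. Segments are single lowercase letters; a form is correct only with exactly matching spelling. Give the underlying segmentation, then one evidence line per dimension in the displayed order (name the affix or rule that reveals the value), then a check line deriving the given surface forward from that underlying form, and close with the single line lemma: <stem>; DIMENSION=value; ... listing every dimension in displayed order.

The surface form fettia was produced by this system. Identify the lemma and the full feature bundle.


underlying: fet-ti-i-a
MOD=ra - signalled by the affix -a
KEL=ta - signalled by the affix -i
RANK=du - signalled by the affix -ti
check: fettiia -> fettiia -> fettia
lemma: fet; MOD=ra; KEL=ta; RANK=du
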